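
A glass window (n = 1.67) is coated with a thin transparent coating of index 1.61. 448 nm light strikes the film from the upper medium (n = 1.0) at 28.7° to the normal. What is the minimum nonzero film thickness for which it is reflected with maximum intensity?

146 nm

Top surface (1.0 → 1.61): reflection off a higher-index medium gives a half-wave phase shift.
Bottom surface (1.61 → 1.67): reflection off a higher-index medium gives a half-wave phase shift.
Zero or two π shifts → no net half-wave offset.
So the condition for constructive reflection is 2 n t cos θ_r = m λ.
Snell's law: 1.0 sin 28.7° = 1.61 sin θ_r → sin θ_r = 0.298, cos θ_r = 0.954.
Minimum nonzero at m = 1: t = λ / (2 n cos θ_r) = 448 / (2 × 1.61 × 0.954) = 146 nm.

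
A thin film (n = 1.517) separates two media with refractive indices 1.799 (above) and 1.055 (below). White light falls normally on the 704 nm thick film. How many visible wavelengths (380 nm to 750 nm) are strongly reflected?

3

At the upper boundary (n = 1.799 to n = 1.517) the reflected ray undergoes no phase shift.
Bottom surface (1.517 → 1.055): reflection off a lower-index medium gives no phase shift.
Zero or two π shifts → no net half-wave offset.
With no net inversion, constructive interference in reflection requires 2 n t = m λ.
λ = 2 n t / m = 2136 / m nm.
m=2: 1068 nm (IR); m=3: 712 nm (visible); m=4: 534 nm (visible); m=5: 427 nm (visible); m=6: 356 nm (UV).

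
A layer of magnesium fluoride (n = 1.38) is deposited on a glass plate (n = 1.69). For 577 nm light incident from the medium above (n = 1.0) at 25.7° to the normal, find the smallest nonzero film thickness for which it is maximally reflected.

220 nm

Ray reflecting at the top interface goes from n = 1.0 toward n = 1.38: a half-wave phase shift.
Ray reflecting at the bottom interface goes from n = 1.38 toward n = 1.69: a half-wave phase shift.
The two reflections carry the same phase change, so no net offset.
With no net inversion, constructive interference in reflection requires 2 n t cos θ_r = m λ.
Snell's law: 1.0 sin 25.7° = 1.38 sin θ_r → sin θ_r = 0.314, cos θ_r = 0.949.
Minimum nonzero at m = 1: t = λ / (2 n cos θ_r) = 577 / (2 × 1.38 × 0.949) = 220 nm.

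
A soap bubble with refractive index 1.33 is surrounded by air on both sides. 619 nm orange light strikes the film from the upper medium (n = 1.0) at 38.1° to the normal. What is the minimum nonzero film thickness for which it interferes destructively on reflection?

263 nm

Ray reflecting at the top interface goes from n = 1.0 toward n = 1.33: a half-wave phase shift.
At the lower boundary (n = 1.33 to n = 1.0) the reflected ray undergoes no phase shift.
The two reflections differ by half a wavelength.
So the condition for destructive reflection is 2 n t cos θ_r = m λ.
Snell's law: 1.0 sin 38.1° = 1.33 sin θ_r → sin θ_r = 0.464, cos θ_r = 0.886.
Minimum nonzero at m = 1: t = λ / (2 n cos θ_r) = 619 / (2 × 1.33 × 0.886) = 263 nm.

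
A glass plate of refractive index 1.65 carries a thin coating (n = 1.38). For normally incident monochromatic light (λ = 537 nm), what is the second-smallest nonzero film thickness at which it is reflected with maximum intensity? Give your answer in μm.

0.389 μm

Ray reflecting at the top interface goes from n = 1.0 toward n = 1.38: a half-wave phase shift.
Bottom surface (1.38 → 1.65): reflection off a higher-index medium gives a half-wave phase shift.
The two reflections carry the same phase change, so no net offset.
For bright reflection here: 2 n t = m λ.
The second-smallest nonzero thickness corresponds to m = 2: t = m λ / (2 n) = 2.00 × 537 / (2 × 1.38) = 389 nm.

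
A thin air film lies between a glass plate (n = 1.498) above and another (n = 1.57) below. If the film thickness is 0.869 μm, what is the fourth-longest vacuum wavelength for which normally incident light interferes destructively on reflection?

435 nm

Ray reflecting at the top interface goes from n = 1.498 toward n = 1.0: no phase shift.
Bottom surface (1.0 → 1.57): reflection off a higher-index medium gives a half-wave phase shift.
The two reflections differ by half a wavelength.
With one net inversion, destructive interference in reflection requires 2 n t = m λ.
λ = 2 n t / m. The fourth-longest wavelength is m = 4: λ = 2 × 1.0 × 869 / 4.00 = 435 nm.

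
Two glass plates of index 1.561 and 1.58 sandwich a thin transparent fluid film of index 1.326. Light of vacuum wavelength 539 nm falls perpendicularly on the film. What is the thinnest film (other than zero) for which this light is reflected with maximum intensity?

At the upper boundary (n = 1.561 to n = 1.326) the reflected ray undergoes no phase shift.
Ray reflecting at the bottom interface goes from n = 1.326 toward n = 1.58: a half-wave phase shift.
Exactly one π shift → a net half-wave offset.
For bright reflection here: 2 n t = (m + ½) λ.
Minimum at m = 0: t = λ / (4 n) = 539 / (4 × 1.326) = 102 nm.

102 nm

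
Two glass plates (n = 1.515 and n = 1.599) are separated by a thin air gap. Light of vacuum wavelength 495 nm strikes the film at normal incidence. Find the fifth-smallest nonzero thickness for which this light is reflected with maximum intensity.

Ray reflecting at the top interface goes from n = 1.515 toward n = 1.0: no phase shift.
Bottom surface (1.0 → 1.599): reflection off a higher-index medium gives a half-wave phase shift.
Exactly one π shift → a net half-wave offset.
So the condition for constructive reflection is 2 n t = (m + ½) λ.
The fifth-smallest nonzero thickness corresponds to m = 4: t = (m + ½) λ / (2 n) = 4.50 × 495 / (2 × 1.0) = 1114 nm.

1114 nm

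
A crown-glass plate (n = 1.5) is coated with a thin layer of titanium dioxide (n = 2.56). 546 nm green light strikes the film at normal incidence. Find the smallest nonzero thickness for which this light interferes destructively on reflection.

107 nm

Ray reflecting at the top interface goes from n = 1.0 toward n = 2.56: a half-wave phase shift.
At the lower boundary (n = 2.56 to n = 1.5) the reflected ray undergoes no phase shift.
Net: one phase inversion between the two reflected rays.
With one net inversion, destructive interference in reflection requires 2 n t = m λ.
The smallest nonzero thickness corresponds to m = 1: t = m λ / (2 n) = 1.00 × 546 / (2 × 2.56) = 107 nm.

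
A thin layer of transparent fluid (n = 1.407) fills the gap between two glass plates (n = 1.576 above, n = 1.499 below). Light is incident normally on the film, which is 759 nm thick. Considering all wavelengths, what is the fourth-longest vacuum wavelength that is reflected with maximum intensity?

610 nm

Ray reflecting at the top interface goes from n = 1.576 toward n = 1.407: no phase shift.
Ray reflecting at the bottom interface goes from n = 1.407 toward n = 1.499: a half-wave phase shift.
Net: one phase inversion between the two reflected rays.
For bright reflection here: 2 n t = (m + ½) λ.
λ = 2 n t / (m + ½). The fourth-longest wavelength is m = 3: λ = 2 × 1.407 × 759 / 3.50 = 610 nm.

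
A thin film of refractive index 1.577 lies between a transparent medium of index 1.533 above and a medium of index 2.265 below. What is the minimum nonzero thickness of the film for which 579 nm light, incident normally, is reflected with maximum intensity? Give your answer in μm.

0.184 μm

Ray reflecting at the top interface goes from n = 1.533 toward n = 1.577: a half-wave phase shift.
Bottom surface (1.577 → 2.265): reflection off a higher-index medium gives a half-wave phase shift.
The two reflections carry the same phase change, so no net offset.
With no net inversion, constructive interference in reflection requires 2 n t = m λ.
Minimum nonzero at m = 1: t = λ / (2 n) = 579 / (2 × 1.577) = 184 nm.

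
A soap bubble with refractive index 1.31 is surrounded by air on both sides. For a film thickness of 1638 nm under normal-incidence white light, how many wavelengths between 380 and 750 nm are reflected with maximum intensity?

5

Ray reflecting at the top interface goes from n = 1.0 toward n = 1.31: a half-wave phase shift.
Bottom surface (1.31 → 1.0): reflection off a lower-index medium gives no phase shift.
Net: one phase inversion between the two reflected rays.
So the condition for constructive reflection is 2 n t = (m + ½) λ.
λ = 2 n t / (m + ½) = 4292 / (m + ½) nm.
m=5: 780 nm (IR); m=6: 660 nm (visible); m=7: 572 nm (visible); m=8: 505 nm (visible); m=9: 452 nm (visible); m=10: 409 nm (visible); m=11: 373 nm (UV).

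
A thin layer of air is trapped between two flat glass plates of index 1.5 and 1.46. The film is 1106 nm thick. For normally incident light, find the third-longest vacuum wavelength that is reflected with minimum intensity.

Top surface (1.5 → 1.0): reflection off a lower-index medium gives no phase shift.
At the lower boundary (n = 1.0 to n = 1.46) the reflected ray undergoes a half-wave phase shift.
Net: one phase inversion between the two reflected rays.
For weak reflection here: 2 n t = m λ.
λ = 2 n t / m. The third-longest wavelength is m = 3: λ = 2 × 1.0 × 1106 / 3.00 = 737 nm.

737 nm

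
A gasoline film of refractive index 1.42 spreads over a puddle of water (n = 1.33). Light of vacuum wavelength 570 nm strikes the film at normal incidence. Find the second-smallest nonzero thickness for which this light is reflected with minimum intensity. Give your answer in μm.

Top surface (1.0 → 1.42): reflection off a higher-index medium gives a half-wave phase shift.
Bottom surface (1.42 → 1.33): reflection off a lower-index medium gives no phase shift.
Net: one phase inversion between the two reflected rays.
So the condition for destructive reflection is 2 n t = m λ.
The second-smallest nonzero thickness corresponds to m = 2: t = m λ / (2 n) = 2.00 × 570 / (2 × 1.42) = 401 nm.

0.401 μm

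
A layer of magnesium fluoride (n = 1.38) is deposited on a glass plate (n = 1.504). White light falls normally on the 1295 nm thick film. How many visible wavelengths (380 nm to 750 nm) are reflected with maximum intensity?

5

Ray reflecting at the top interface goes from n = 1.0 toward n = 1.38: a half-wave phase shift.
At the lower boundary (n = 1.38 to n = 1.504) the reflected ray undergoes a half-wave phase shift.
Zero or two π shifts → no net half-wave offset.
For strong reflection here: 2 n t = m λ.
λ = 2 n t / m = 3574 / m nm.
m=4: 894 nm (IR); m=5: 715 nm (visible); m=6: 596 nm (visible); m=7: 511 nm (visible); m=8: 447 nm (visible); m=9: 397 nm (visible); m=10: 357 nm (UV).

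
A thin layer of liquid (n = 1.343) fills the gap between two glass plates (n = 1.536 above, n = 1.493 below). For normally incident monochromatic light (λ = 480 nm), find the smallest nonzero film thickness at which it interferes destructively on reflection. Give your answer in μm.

0.179 μm

At the upper boundary (n = 1.536 to n = 1.343) the reflected ray undergoes no phase shift.
Bottom surface (1.343 → 1.493): reflection off a higher-index medium gives a half-wave phase shift.
Net: one phase inversion between the two reflected rays.
So the condition for destructive reflection is 2 n t = m λ.
Minimum nonzero at m = 1: t = λ / (2 n) = 480 / (2 × 1.343) = 179 nm.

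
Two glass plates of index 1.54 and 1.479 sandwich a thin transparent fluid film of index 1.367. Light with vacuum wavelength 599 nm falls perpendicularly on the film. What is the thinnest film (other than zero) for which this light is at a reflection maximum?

110 nm

At the upper boundary (n = 1.54 to n = 1.367) the reflected ray undergoes no phase shift.
At the lower boundary (n = 1.367 to n = 1.479) the reflected ray undergoes a half-wave phase shift.
The two reflections differ by half a wavelength.
With one net inversion, constructive interference in reflection requires 2 n t = (m + ½) λ.
Minimum at m = 0: t = λ / (4 n) = 599 / (4 × 1.367) = 110 nm.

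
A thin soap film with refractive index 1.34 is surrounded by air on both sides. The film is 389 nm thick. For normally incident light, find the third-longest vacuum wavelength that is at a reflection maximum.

At the upper boundary (n = 1.0 to n = 1.34) the reflected ray undergoes a half-wave phase shift.
At the lower boundary (n = 1.34 to n = 1.0) the reflected ray undergoes no phase shift.
Net: one phase inversion between the two reflected rays.
For bright reflection here: 2 n t = (m + ½) λ.
λ = 2 n t / (m + ½). The third-longest wavelength is m = 2: λ = 2 × 1.34 × 389 / 2.50 = 417 nm.

417 nm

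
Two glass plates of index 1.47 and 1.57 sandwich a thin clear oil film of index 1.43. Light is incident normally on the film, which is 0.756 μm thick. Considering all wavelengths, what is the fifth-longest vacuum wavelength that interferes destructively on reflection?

432 nm

At the upper boundary (n = 1.47 to n = 1.43) the reflected ray undergoes no phase shift.
Bottom surface (1.43 → 1.57): reflection off a higher-index medium gives a half-wave phase shift.
The two reflections differ by half a wavelength.
With one net inversion, destructive interference in reflection requires 2 n t = m λ.
λ = 2 n t / m. The fifth-longest wavelength is m = 5: λ = 2 × 1.43 × 756 / 5.00 = 432 nm.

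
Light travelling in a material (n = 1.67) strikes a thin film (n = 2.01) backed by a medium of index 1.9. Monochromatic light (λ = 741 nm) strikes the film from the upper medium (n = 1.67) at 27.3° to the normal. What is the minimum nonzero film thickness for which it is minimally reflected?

Ray reflecting at the top interface goes from n = 1.67 toward n = 2.01: a half-wave phase shift.
Bottom surface (2.01 → 1.9): reflection off a lower-index medium gives no phase shift.
Net: one phase inversion between the two reflected rays.
So the condition for destructive reflection is 2 n t cos θ_r = m λ.
Snell's law: 1.67 sin 27.3° = 2.01 sin θ_r → sin θ_r = 0.381, cos θ_r = 0.925.
Minimum nonzero at m = 1: t = λ / (2 n cos θ_r) = 741 / (2 × 2.01 × 0.925) = 199 nm.

199 nm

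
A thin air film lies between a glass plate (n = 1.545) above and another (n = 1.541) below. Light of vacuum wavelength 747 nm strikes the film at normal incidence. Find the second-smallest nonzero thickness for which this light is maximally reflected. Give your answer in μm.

0.560 μm

Ray reflecting at the top interface goes from n = 1.545 toward n = 1.0: no phase shift.
Bottom surface (1.0 → 1.541): reflection off a higher-index medium gives a half-wave phase shift.
Exactly one π shift → a net half-wave offset.
So the condition for constructive reflection is 2 n t = (m + ½) λ.
The second-smallest nonzero thickness corresponds to m = 1: t = (m + ½) λ / (2 n) = 1.50 × 747 / (2 × 1.0) = 560 nm.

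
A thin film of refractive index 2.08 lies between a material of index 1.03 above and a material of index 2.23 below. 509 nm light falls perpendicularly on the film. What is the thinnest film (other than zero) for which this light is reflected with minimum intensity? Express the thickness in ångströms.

Top surface (1.03 → 2.08): reflection off a higher-index medium gives a half-wave phase shift.
At the lower boundary (n = 2.08 to n = 2.23) the reflected ray undergoes a half-wave phase shift.
Zero or two π shifts → no net half-wave offset.
For minimum reflection here: 2 n t = (m + ½) λ.
Minimum at m = 0: t = λ / (4 n) = 509 / (4 × 2.08) = 61.2 nm.

612 Å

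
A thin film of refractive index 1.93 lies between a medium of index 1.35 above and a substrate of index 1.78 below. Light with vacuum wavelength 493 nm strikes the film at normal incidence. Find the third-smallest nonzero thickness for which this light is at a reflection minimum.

383 nm

Ray reflecting at the top interface goes from n = 1.35 toward n = 1.93: a half-wave phase shift.
Ray reflecting at the bottom interface goes from n = 1.93 toward n = 1.78: no phase shift.
Exactly one π shift → a net half-wave offset.
For dark reflection here: 2 n t = m λ.
The third-smallest nonzero thickness corresponds to m = 3: t = m λ / (2 n) = 3.00 × 493 / (2 × 1.93) = 383 nm.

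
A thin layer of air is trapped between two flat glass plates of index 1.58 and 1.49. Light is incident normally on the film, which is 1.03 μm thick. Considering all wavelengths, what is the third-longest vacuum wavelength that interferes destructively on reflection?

687 nm

Top surface (1.58 → 1.0): reflection off a lower-index medium gives no phase shift.
At the lower boundary (n = 1.0 to n = 1.49) the reflected ray undergoes a half-wave phase shift.
Net: one phase inversion between the two reflected rays.
With one net inversion, destructive interference in reflection requires 2 n t = m λ.
λ = 2 n t / m. The third-longest wavelength is m = 3: λ = 2 × 1.0 × 1030 / 3.00 = 687 nm.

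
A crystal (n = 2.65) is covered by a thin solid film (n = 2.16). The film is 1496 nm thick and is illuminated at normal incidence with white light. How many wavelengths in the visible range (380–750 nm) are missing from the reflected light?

Top surface (1.0 → 2.16): reflection off a higher-index medium gives a half-wave phase shift.
Bottom surface (2.16 → 2.65): reflection off a higher-index medium gives a half-wave phase shift.
Zero or two π shifts → no net half-wave offset.
So the condition for destructive reflection is 2 n t = (m + ½) λ.
λ = 2 n t / (m + ½) = 6463 / (m + ½) nm.
m=8: 760 nm (IR); m=9: 680 nm (visible); m=10: 615 nm (visible); m=11: 562 nm (visible); m=12: 517 nm (visible); m=13: 479 nm (visible); m=14: 446 nm (visible); m=15: 417 nm (visible); m=16: 392 nm (visible); m=17: 369 nm (UV).

8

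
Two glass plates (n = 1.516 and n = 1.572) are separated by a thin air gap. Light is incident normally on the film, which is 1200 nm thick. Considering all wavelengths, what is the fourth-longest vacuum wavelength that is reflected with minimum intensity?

600 nm

Ray reflecting at the top interface goes from n = 1.516 toward n = 1.0: no phase shift.
At the lower boundary (n = 1.0 to n = 1.572) the reflected ray undergoes a half-wave phase shift.
Exactly one π shift → a net half-wave offset.
For dark reflection here: 2 n t = m λ.
λ = 2 n t / m. The fourth-longest wavelength is m = 4: λ = 2 × 1.0 × 1200 / 4.00 = 600 nm.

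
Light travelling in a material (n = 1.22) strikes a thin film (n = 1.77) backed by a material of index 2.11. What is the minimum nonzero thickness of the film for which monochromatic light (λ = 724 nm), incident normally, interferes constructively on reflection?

At the upper boundary (n = 1.22 to n = 1.77) the reflected ray undergoes a half-wave phase shift.
Bottom surface (1.77 → 2.11): reflection off a higher-index medium gives a half-wave phase shift.
The two reflections carry the same phase change, so no net offset.
So the condition for constructive reflection is 2 n t = m λ.
Minimum nonzero at m = 1: t = λ / (2 n) = 724 / (2 × 1.77) = 205 nm.

205 nm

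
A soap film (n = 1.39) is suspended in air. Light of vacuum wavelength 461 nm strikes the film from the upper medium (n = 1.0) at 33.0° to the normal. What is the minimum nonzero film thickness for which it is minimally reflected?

180 nm

Top surface (1.0 → 1.39): reflection off a higher-index medium gives a half-wave phase shift.
At the lower boundary (n = 1.39 to n = 1.0) the reflected ray undergoes no phase shift.
The two reflections differ by half a wavelength.
With one net inversion, destructive interference in reflection requires 2 n t cos θ_r = m λ.
Snell's law: 1.0 sin 33.0° = 1.39 sin θ_r → sin θ_r = 0.392, cos θ_r = 0.920.
Minimum nonzero at m = 1: t = λ / (2 n cos θ_r) = 461 / (2 × 1.39 × 0.920) = 180 nm.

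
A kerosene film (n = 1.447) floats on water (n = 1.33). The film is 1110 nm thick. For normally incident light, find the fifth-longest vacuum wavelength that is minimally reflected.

642 nm

At the upper boundary (n = 1.0 to n = 1.447) the reflected ray undergoes a half-wave phase shift.
At the lower boundary (n = 1.447 to n = 1.33) the reflected ray undergoes no phase shift.
Exactly one π shift → a net half-wave offset.
For weak reflection here: 2 n t = m λ.
λ = 2 n t / m. The fifth-longest wavelength is m = 5: λ = 2 × 1.447 × 1110 / 5.00 = 642 nm.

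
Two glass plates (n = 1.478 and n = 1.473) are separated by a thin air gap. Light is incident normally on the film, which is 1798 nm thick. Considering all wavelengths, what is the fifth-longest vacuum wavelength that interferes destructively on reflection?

At the upper boundary (n = 1.478 to n = 1.0) the reflected ray undergoes no phase shift.
At the lower boundary (n = 1.0 to n = 1.473) the reflected ray undergoes a half-wave phase shift.
Exactly one π shift → a net half-wave offset.
With one net inversion, destructive interference in reflection requires 2 n t = m λ.
λ = 2 n t / m. The fifth-longest wavelength is m = 5: λ = 2 × 1.0 × 1798 / 5.00 = 719 nm.

719 nm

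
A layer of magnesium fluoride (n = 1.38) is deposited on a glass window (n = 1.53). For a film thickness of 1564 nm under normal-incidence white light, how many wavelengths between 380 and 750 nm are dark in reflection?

5

At the upper boundary (n = 1.0 to n = 1.38) the reflected ray undergoes a half-wave phase shift.
Ray reflecting at the bottom interface goes from n = 1.38 toward n = 1.53: a half-wave phase shift.
The two reflections carry the same phase change, so no net offset.
For minimum reflection here: 2 n t = (m + ½) λ.
λ = 2 n t / (m + ½) = 4317 / (m + ½) nm.
m=5: 785 nm (IR); m=6: 664 nm (visible); m=7: 576 nm (visible); m=8: 508 nm (visible); m=9: 454 nm (visible); m=10: 411 nm (visible); m=11: 375 nm (UV).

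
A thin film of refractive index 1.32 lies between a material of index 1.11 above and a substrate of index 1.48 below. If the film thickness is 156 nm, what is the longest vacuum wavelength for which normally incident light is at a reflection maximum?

412 nm

At the upper boundary (n = 1.11 to n = 1.32) the reflected ray undergoes a half-wave phase shift.
At the lower boundary (n = 1.32 to n = 1.48) the reflected ray undergoes a half-wave phase shift.
Zero or two π shifts → no net half-wave offset.
With no net inversion, constructive interference in reflection requires 2 n t = m λ.
λ = 2 n t / m. The longest wavelength is m = 1: λ = 2 × 1.32 × 156 / 1.00 = 412 nm.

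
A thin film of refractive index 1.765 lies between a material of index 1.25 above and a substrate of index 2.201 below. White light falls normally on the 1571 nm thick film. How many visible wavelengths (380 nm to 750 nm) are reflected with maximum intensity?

7

At the upper boundary (n = 1.25 to n = 1.765) the reflected ray undergoes a half-wave phase shift.
Ray reflecting at the bottom interface goes from n = 1.765 toward n = 2.201: a half-wave phase shift.
Zero or two π shifts → no net half-wave offset.
With no net inversion, constructive interference in reflection requires 2 n t = m λ.
λ = 2 n t / m = 5546 / m nm.
m=7: 792 nm (IR); m=8: 693 nm (visible); m=9: 616 nm (visible); m=10: 555 nm (visible); m=11: 504 nm (visible); m=12: 462 nm (visible); m=13: 427 nm (visible); m=14: 396 nm (visible); m=15: 370 nm (UV).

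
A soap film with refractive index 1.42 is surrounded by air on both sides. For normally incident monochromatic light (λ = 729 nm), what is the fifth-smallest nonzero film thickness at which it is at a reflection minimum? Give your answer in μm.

1.28 μm

Top surface (1.0 → 1.42): reflection off a higher-index medium gives a half-wave phase shift.
Bottom surface (1.42 → 1.0): reflection off a lower-index medium gives no phase shift.
The two reflections differ by half a wavelength.
For weak reflection here: 2 n t = m λ.
The fifth-smallest nonzero thickness corresponds to m = 5: t = m λ / (2 n) = 5.00 × 729 / (2 × 1.42) = 1283 nm.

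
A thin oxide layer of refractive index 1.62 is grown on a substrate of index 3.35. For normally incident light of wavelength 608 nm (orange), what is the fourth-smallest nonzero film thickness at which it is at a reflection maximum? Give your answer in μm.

0.751 μm

Ray reflecting at the top interface goes from n = 1.0 toward n = 1.62: a half-wave phase shift.
Bottom surface (1.62 → 3.35): reflection off a higher-index medium gives a half-wave phase shift.
Net: no relative phase inversion (both shifts match).
With no net inversion, constructive interference in reflection requires 2 n t = m λ.
The fourth-smallest nonzero thickness corresponds to m = 4: t = m λ / (2 n) = 4.00 × 608 / (2 × 1.62) = 751 nm.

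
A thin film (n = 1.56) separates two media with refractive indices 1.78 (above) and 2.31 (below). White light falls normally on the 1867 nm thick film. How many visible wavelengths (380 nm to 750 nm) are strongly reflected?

7

Ray reflecting at the top interface goes from n = 1.78 toward n = 1.56: no phase shift.
At the lower boundary (n = 1.56 to n = 2.31) the reflected ray undergoes a half-wave phase shift.
Net: one phase inversion between the two reflected rays.
For maximum reflection here: 2 n t = (m + ½) λ.
λ = 2 n t / (m + ½) = 5825 / (m + ½) nm.
m=7: 777 nm (IR); m=8: 685 nm (visible); m=9: 613 nm (visible); m=10: 555 nm (visible); m=11: 507 nm (visible); m=12: 466 nm (visible); m=13: 431 nm (visible); m=14: 402 nm (visible); m=15: 376 nm (UV).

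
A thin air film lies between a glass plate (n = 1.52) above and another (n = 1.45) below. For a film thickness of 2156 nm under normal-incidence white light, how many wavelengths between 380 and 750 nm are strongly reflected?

Ray reflecting at the top interface goes from n = 1.52 toward n = 1.0: no phase shift.
Ray reflecting at the bottom interface goes from n = 1.0 toward n = 1.45: a half-wave phase shift.
The two reflections differ by half a wavelength.
So the condition for constructive reflection is 2 n t = (m + ½) λ.
λ = 2 n t / (m + ½) = 4312 / (m + ½) nm.
m=5: 784 nm (IR); m=6: 663 nm (visible); m=7: 575 nm (visible); m=8: 507 nm (visible); m=9: 454 nm (visible); m=10: 411 nm (visible); m=11: 375 nm (UV).

5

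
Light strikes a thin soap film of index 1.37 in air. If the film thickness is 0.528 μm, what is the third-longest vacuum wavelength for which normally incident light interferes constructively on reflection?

Ray reflecting at the top interface goes from n = 1.0 toward n = 1.37: a half-wave phase shift.
Bottom surface (1.37 → 1.0): reflection off a lower-index medium gives no phase shift.
Exactly one π shift → a net half-wave offset.
So the condition for constructive reflection is 2 n t = (m + ½) λ.
λ = 2 n t / (m + ½). The third-longest wavelength is m = 2: λ = 2 × 1.37 × 528 / 2.50 = 579 nm.

579 nm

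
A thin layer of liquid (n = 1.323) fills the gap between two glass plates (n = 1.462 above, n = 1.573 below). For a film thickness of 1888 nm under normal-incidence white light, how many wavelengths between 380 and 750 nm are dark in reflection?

7

At the upper boundary (n = 1.462 to n = 1.323) the reflected ray undergoes no phase shift.
At the lower boundary (n = 1.323 to n = 1.573) the reflected ray undergoes a half-wave phase shift.
The two reflections differ by half a wavelength.
So the condition for destructive reflection is 2 n t = m λ.
λ = 2 n t / m = 4996 / m nm.
m=6: 833 nm (IR); m=7: 714 nm (visible); m=8: 624 nm (visible); m=9: 555 nm (visible); m=10: 500 nm (visible); m=11: 454 nm (visible); m=12: 416 nm (visible); m=13: 384 nm (visible); m=14: 357 nm (UV).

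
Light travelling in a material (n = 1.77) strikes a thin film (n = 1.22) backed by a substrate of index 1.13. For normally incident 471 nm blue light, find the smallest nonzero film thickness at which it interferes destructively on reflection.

96.5 nm

At the upper boundary (n = 1.77 to n = 1.22) the reflected ray undergoes no phase shift.
Ray reflecting at the bottom interface goes from n = 1.22 toward n = 1.13: no phase shift.
Zero or two π shifts → no net half-wave offset.
With no net inversion, destructive interference in reflection requires 2 n t = (m + ½) λ.
Minimum at m = 0: t = λ / (4 n) = 471 / (4 × 1.22) = 96.5 nm.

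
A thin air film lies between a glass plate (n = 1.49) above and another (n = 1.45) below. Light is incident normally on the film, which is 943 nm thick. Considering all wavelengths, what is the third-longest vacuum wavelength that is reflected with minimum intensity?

629 nm

Top surface (1.49 → 1.0): reflection off a lower-index medium gives no phase shift.
Ray reflecting at the bottom interface goes from n = 1.0 toward n = 1.45: a half-wave phase shift.
The two reflections differ by half a wavelength.
For dark reflection here: 2 n t = m λ.
λ = 2 n t / m. The third-longest wavelength is m = 3: λ = 2 × 1.0 × 943 / 3.00 = 629 nm.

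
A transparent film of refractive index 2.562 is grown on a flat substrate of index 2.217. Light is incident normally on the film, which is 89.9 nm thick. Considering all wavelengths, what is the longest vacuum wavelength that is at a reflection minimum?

At the upper boundary (n = 1.0 to n = 2.562) the reflected ray undergoes a half-wave phase shift.
At the lower boundary (n = 2.562 to n = 2.217) the reflected ray undergoes no phase shift.
Net: one phase inversion between the two reflected rays.
For weak reflection here: 2 n t = m λ.
λ = 2 n t / m. The longest wavelength is m = 1: λ = 2 × 2.562 × 89.9 / 1.00 = 461 nm.

461 nm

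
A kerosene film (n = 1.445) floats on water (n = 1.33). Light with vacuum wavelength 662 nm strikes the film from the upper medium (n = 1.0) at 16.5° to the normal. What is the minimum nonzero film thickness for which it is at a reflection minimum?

Ray reflecting at the top interface goes from n = 1.0 toward n = 1.445: a half-wave phase shift.
Ray reflecting at the bottom interface goes from n = 1.445 toward n = 1.33: no phase shift.
Net: one phase inversion between the two reflected rays.
With one net inversion, destructive interference in reflection requires 2 n t cos θ_r = m λ.
Snell's law: 1.0 sin 16.5° = 1.445 sin θ_r → sin θ_r = 0.197, cos θ_r = 0.980.
Minimum nonzero at m = 1: t = λ / (2 n cos θ_r) = 662 / (2 × 1.445 × 0.980) = 234 nm.

234 nm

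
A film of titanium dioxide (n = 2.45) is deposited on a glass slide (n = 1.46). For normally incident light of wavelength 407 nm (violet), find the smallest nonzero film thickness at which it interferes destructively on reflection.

At the upper boundary (n = 1.0 to n = 2.45) the reflected ray undergoes a half-wave phase shift.
Bottom surface (2.45 → 1.46): reflection off a lower-index medium gives no phase shift.
Net: one phase inversion between the two reflected rays.
For minimum reflection here: 2 n t = m λ.
Minimum nonzero at m = 1: t = λ / (2 n) = 407 / (2 × 2.45) = 83.1 nm.

83.1 nm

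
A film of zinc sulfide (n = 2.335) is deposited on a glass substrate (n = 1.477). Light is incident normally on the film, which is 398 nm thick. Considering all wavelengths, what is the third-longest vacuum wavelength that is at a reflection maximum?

Top surface (1.0 → 2.335): reflection off a higher-index medium gives a half-wave phase shift.
At the lower boundary (n = 2.335 to n = 1.477) the reflected ray undergoes no phase shift.
Net: one phase inversion between the two reflected rays.
With one net inversion, constructive interference in reflection requires 2 n t = (m + ½) λ.
λ = 2 n t / (m + ½). The third-longest wavelength is m = 2: λ = 2 × 2.335 × 398 / 2.50 = 743 nm.

743 nm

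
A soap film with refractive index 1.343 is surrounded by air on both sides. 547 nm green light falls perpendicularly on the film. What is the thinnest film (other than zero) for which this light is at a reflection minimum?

204 nm

Top surface (1.0 → 1.343): reflection off a higher-index medium gives a half-wave phase shift.
Bottom surface (1.343 → 1.0): reflection off a lower-index medium gives no phase shift.
The two reflections differ by half a wavelength.
For dark reflection here: 2 n t = m λ.
Minimum nonzero at m = 1: t = λ / (2 n) = 547 / (2 × 1.343) = 204 nm.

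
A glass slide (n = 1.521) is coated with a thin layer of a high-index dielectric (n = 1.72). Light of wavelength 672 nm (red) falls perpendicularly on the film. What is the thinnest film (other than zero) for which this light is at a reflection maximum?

97.7 nm

Ray reflecting at the top interface goes from n = 1.0 toward n = 1.72: a half-wave phase shift.
At the lower boundary (n = 1.72 to n = 1.521) the reflected ray undergoes no phase shift.
Exactly one π shift → a net half-wave offset.
With one net inversion, constructive interference in reflection requires 2 n t = (m + ½) λ.
Minimum at m = 0: t = λ / (4 n) = 672 / (4 × 1.72) = 97.7 nm.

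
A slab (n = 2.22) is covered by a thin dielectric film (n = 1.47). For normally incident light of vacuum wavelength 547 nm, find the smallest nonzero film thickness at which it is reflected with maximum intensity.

186 nm

At the upper boundary (n = 1.0 to n = 1.47) the reflected ray undergoes a half-wave phase shift.
Bottom surface (1.47 → 2.22): reflection off a higher-index medium gives a half-wave phase shift.
The two reflections carry the same phase change, so no net offset.
With no net inversion, constructive interference in reflection requires 2 n t = m λ.
Minimum nonzero at m = 1: t = λ / (2 n) = 547 / (2 × 1.47) = 186 nm.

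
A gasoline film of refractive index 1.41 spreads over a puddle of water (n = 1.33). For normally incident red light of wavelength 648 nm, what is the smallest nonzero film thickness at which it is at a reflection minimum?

Top surface (1.0 → 1.41): reflection off a higher-index medium gives a half-wave phase shift.
Bottom surface (1.41 → 1.33): reflection off a lower-index medium gives no phase shift.
The two reflections differ by half a wavelength.
So the condition for destructive reflection is 2 n t = m λ.
The smallest nonzero thickness corresponds to m = 1: t = m λ / (2 n) = 1.00 × 648 / (2 × 1.41) = 230 nm.

230 nm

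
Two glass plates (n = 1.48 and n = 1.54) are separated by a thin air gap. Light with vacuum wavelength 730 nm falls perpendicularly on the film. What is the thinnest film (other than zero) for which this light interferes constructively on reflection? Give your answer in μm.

At the upper boundary (n = 1.48 to n = 1.0) the reflected ray undergoes no phase shift.
Bottom surface (1.0 → 1.54): reflection off a higher-index medium gives a half-wave phase shift.
The two reflections differ by half a wavelength.
With one net inversion, constructive interference in reflection requires 2 n t = (m + ½) λ.
Minimum at m = 0: t = λ / (4 n) = 730 / (4 × 1.0) = 183 nm.

0.183 μm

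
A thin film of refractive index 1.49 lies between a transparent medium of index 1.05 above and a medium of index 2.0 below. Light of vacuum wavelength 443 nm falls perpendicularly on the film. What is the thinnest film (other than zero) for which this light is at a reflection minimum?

74.3 nm

Top surface (1.05 → 1.49): reflection off a higher-index medium gives a half-wave phase shift.
Bottom surface (1.49 → 2.0): reflection off a higher-index medium gives a half-wave phase shift.
Net: no relative phase inversion (both shifts match).
For dark reflection here: 2 n t = (m + ½) λ.
Minimum at m = 0: t = λ / (4 n) = 443 / (4 × 1.49) = 74.3 nm.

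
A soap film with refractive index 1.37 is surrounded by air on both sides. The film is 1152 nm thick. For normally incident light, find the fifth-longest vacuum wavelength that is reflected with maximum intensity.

701 nm

At the upper boundary (n = 1.0 to n = 1.37) the reflected ray undergoes a half-wave phase shift.
Bottom surface (1.37 → 1.0): reflection off a lower-index medium gives no phase shift.
Net: one phase inversion between the two reflected rays.
With one net inversion, constructive interference in reflection requires 2 n t = (m + ½) λ.
λ = 2 n t / (m + ½). The fifth-longest wavelength is m = 4: λ = 2 × 1.37 × 1152 / 4.50 = 701 nm.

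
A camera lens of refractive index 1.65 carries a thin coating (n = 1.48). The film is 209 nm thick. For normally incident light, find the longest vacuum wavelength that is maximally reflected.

619 nm

Ray reflecting at the top interface goes from n = 1.0 toward n = 1.48: a half-wave phase shift.
Ray reflecting at the bottom interface goes from n = 1.48 toward n = 1.65: a half-wave phase shift.
The two reflections carry the same phase change, so no net offset.
For strong reflection here: 2 n t = m λ.
λ = 2 n t / m. The longest wavelength is m = 1: λ = 2 × 1.48 × 209 / 1.00 = 619 nm.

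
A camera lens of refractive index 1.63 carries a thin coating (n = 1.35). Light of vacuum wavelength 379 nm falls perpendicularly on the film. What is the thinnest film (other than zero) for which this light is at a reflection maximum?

140 nm

Ray reflecting at the top interface goes from n = 1.0 toward n = 1.35: a half-wave phase shift.
Bottom surface (1.35 → 1.63): reflection off a higher-index medium gives a half-wave phase shift.
Zero or two π shifts → no net half-wave offset.
With no net inversion, constructive interference in reflection requires 2 n t = m λ.
Minimum nonzero at m = 1: t = λ / (2 n) = 379 / (2 × 1.35) = 140 nm.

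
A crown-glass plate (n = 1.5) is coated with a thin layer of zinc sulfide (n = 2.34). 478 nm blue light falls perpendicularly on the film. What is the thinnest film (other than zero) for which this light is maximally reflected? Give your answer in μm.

At the upper boundary (n = 1.0 to n = 2.34) the reflected ray undergoes a half-wave phase shift.
At the lower boundary (n = 2.34 to n = 1.5) the reflected ray undergoes no phase shift.
Net: one phase inversion between the two reflected rays.
With one net inversion, constructive interference in reflection requires 2 n t = (m + ½) λ.
Minimum at m = 0: t = λ / (4 n) = 478 / (4 × 2.34) = 51.1 nm.

0.0511 μm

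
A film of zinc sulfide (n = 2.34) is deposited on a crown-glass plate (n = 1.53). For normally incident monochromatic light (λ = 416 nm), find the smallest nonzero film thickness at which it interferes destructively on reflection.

Top surface (1.0 → 2.34): reflection off a higher-index medium gives a half-wave phase shift.
At the lower boundary (n = 2.34 to n = 1.53) the reflected ray undergoes no phase shift.
Exactly one π shift → a net half-wave offset.
So the condition for destructive reflection is 2 n t = m λ.
Minimum nonzero at m = 1: t = λ / (2 n) = 416 / (2 × 2.34) = 88.9 nm.

88.9 nm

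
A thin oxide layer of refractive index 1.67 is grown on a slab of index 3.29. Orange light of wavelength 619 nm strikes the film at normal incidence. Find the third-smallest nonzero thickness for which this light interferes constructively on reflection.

556 nm

At the upper boundary (n = 1.0 to n = 1.67) the reflected ray undergoes a half-wave phase shift.
Bottom surface (1.67 → 3.29): reflection off a higher-index medium gives a half-wave phase shift.
The two reflections carry the same phase change, so no net offset.
With no net inversion, constructive interference in reflection requires 2 n t = m λ.
The third-smallest nonzero thickness corresponds to m = 3: t = m λ / (2 n) = 3.00 × 619 / (2 × 1.67) = 556 nm.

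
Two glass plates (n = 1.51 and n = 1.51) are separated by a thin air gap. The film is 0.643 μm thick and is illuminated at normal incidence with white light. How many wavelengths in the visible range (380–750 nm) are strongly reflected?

1

Top surface (1.51 → 1.0): reflection off a lower-index medium gives no phase shift.
Bottom surface (1.0 → 1.51): reflection off a higher-index medium gives a half-wave phase shift.
The two reflections differ by half a wavelength.
So the condition for constructive reflection is 2 n t = (m + ½) λ.
λ = 2 n t / (m + ½) = 1286 / (m + ½) nm.
m=1: 857 nm (IR); m=2: 514 nm (visible); m=3: 367 nm (UV).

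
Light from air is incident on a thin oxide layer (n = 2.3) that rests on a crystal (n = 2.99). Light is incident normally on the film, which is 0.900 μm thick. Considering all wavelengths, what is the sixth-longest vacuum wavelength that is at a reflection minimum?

At the upper boundary (n = 1.0 to n = 2.3) the reflected ray undergoes a half-wave phase shift.
Ray reflecting at the bottom interface goes from n = 2.3 toward n = 2.99: a half-wave phase shift.
The two reflections carry the same phase change, so no net offset.
With no net inversion, destructive interference in reflection requires 2 n t = (m + ½) λ.
λ = 2 n t / (m + ½). The sixth-longest wavelength is m = 5: λ = 2 × 2.3 × 900 / 5.50 = 753 nm.

753 nm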